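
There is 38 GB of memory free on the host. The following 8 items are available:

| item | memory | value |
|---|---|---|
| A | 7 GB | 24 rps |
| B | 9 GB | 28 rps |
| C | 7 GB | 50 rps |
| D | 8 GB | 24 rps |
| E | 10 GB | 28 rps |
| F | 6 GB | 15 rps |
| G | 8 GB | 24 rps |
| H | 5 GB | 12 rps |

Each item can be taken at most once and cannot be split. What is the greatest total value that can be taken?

142 rps

This is a 0/1 knapsack; check combinations near the capacity.
- A+B+C+E+H: memory 7+9+7+10+5=38, value 24+28+50+28+12=142
- A+B+C+D+F: memory 7+9+7+8+6=37, value 24+28+50+24+15=141
- A+B+C+F+G: memory 7+9+7+6+8=37, value 24+28+50+15+24=141
- A+C+D+E+F: memory 7+7+8+10+6=38, value 24+50+24+28+15=141
- B+C+D+F+G: memory 9+7+8+6+8=38, value 28+50+24+15+24=141
Best: 142 rps.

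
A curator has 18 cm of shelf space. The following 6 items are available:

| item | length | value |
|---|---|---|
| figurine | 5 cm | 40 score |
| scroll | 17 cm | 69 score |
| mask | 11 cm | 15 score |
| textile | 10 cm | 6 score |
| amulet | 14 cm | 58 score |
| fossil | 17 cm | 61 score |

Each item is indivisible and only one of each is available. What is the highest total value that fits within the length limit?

Check high-value combinations within 18 cm:
- scroll: length 17, value 69
- fossil: length 17, value 61
- amulet: length 14, value 58
- figurine+mask: length 5+11=16, value 40+15=55
- figurine+textile: length 5+10=15, value 40+6=46
Best: 69 score.

69 score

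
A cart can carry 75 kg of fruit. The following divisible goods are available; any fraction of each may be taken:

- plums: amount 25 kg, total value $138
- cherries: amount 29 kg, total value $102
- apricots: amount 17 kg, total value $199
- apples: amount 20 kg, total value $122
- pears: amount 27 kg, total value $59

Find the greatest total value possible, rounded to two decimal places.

Take in order of value per unit:
- apricots (199/17 per unit): all 17 → value 199, running total 199.00
- apples (122/20 per unit): all 20 → value 122, running total 321.00
- plums (138/25 per unit): all 25 → value 138, running total 459.00
- cherries (102/29 per unit): 13 of 29 → value 13×102/29 = 45.7241, running total 504.72
Total 504.72.

504.72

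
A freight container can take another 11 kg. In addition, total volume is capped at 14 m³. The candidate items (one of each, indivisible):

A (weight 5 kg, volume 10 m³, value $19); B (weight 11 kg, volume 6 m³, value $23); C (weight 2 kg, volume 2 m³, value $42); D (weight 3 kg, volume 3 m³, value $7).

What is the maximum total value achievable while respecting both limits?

Feasible sets respecting both limits:
- A+C: weight 7, volume 12, value 61
- C+D: weight 5, volume 5, value 49
- C: weight 2, volume 2, value 42
Best: $61.

$61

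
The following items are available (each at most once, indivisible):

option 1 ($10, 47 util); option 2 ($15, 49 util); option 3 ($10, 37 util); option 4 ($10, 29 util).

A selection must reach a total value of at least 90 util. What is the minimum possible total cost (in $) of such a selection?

25

Subsets with value ≥ 90, sorted by total cost:
- option 1+option 2: cost 25, value 96
- option 1+option 3+option 4: cost 30, value 113
- option 1+option 2+option 3: cost 35, value 133
Minimum cost: 25 $.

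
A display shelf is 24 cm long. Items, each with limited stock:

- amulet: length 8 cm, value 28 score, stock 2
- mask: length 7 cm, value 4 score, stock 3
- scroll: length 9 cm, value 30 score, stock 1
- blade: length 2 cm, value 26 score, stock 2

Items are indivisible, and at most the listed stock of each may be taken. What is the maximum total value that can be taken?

Best selections within length 24 and stock limits:
- 1×amulet + 1×scroll + 2×blade: length 21, value 110
- 2×amulet + 2×blade: length 20, value 108
- 1×mask + 1×scroll + 2×blade: length 20, value 86
- 1×amulet + 1×scroll + 1×blade: length 19, value 84
Best: 110 score.

110 score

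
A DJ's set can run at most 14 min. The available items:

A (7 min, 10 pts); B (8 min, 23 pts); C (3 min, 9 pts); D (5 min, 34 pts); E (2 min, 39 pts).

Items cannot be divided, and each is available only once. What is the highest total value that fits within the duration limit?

83 pts

Check high-value combinations within 14 min:
- A+D+E: duration 7+5+2=14, value 10+34+39=83
- C+D+E: duration 3+5+2=10, value 9+34+39=82
- D+E: duration 5+2=7, value 34+39=73
- B+C+E: duration 8+3+2=13, value 23+9+39=71
- B+E: duration 8+2=10, value 23+39=62
Best: 83 pts.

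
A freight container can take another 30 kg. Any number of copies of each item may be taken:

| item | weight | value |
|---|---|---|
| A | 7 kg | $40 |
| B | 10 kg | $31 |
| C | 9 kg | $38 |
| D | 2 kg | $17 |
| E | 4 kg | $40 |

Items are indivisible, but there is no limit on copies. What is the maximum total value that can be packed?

Best value-per-unit is E at 40/4; filling with it alone gives 7×40 = 280.
Optimal mix: 1×D + 7×E → weight 30, value 297.

$297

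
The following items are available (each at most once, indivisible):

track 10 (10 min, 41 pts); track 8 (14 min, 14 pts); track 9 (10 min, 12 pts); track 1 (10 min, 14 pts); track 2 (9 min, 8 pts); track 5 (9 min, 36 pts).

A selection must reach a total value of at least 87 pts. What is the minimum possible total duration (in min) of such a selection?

Subsets with value ≥ 87, sorted by total duration:
- track 10+track 1+track 5: duration 29, value 91
- track 10+track 9+track 5: duration 29, value 89
- track 10+track 8+track 5: duration 33, value 91
Minimum duration: 29 min.

29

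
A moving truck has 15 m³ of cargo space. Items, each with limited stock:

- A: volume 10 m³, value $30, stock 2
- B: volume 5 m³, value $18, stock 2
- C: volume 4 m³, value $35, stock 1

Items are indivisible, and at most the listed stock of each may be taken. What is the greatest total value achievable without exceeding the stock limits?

Top feasible selections:
- 2×B + 1×C: volume 14, value 71
- 1×A + 1×C: volume 14, value 65
- 1×B + 1×C: volume 9, value 53
- 1×A + 1×B: volume 15, value 48
Best: $71.

$71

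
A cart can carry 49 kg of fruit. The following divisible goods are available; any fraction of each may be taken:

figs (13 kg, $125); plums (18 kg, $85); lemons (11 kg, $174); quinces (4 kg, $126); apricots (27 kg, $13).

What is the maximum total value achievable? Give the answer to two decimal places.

511.44

Take in order of value per unit:
- quinces (126/4 per unit): all 4 → value 126, running total 126.00
- lemons (174/11 per unit): all 11 → value 174, running total 300.00
- figs (125/13 per unit): all 13 → value 125, running total 425.00
- plums (85/18 per unit): all 18 → value 85, running total 510.00
- apricots (13/27 per unit): 3 of 27 → value 3×13/27 = 1.4444, running total 511.44
Total 511.44.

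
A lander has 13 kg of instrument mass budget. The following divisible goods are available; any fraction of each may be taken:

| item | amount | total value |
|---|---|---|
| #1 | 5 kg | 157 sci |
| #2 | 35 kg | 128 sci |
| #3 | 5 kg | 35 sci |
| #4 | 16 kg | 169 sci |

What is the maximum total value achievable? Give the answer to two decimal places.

Take in order of value per unit:
- #1 (157/5 per unit): all 5 → value 157, running total 157.00
- #4 (169/16 per unit): 8 of 16 → value 8×169/16 = 84.5000, running total 241.50
Total 241.50.

241.50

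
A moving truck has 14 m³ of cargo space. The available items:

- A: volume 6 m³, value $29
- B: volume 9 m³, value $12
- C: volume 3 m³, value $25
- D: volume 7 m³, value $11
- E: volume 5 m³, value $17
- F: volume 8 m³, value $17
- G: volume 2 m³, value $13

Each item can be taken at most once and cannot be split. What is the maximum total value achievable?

Check high-value combinations within 14 m³:
- A+C+E: volume 6+3+5=14, value 29+25+17=71
- A+C+G: volume 6+3+2=11, value 29+25+13=67
- A+E+G: volume 6+5+2=13, value 29+17+13=59
Best: $71.

$71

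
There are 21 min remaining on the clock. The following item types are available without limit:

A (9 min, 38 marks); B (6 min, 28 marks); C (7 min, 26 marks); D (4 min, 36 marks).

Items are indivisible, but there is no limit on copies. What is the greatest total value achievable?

Best value-per-unit is D at 36/4, and filling with it alone uses time 5×4=20. No mix of the others beats 5×36 = 180.

180 marks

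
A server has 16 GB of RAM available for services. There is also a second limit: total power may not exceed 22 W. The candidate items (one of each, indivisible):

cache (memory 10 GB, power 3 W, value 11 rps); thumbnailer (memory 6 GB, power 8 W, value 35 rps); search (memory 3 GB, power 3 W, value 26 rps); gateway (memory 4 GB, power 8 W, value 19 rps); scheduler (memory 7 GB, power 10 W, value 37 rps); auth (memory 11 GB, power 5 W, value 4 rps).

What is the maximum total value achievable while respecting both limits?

98 rps

Feasible sets respecting both limits:
- thumbnailer+search+scheduler: memory 16, power 21, value 98
- search+gateway+scheduler: memory 14, power 21, value 82
- thumbnailer+search+gateway: memory 13, power 19, value 80
- thumbnailer+scheduler: memory 13, power 18, value 72
Best: 98 rps.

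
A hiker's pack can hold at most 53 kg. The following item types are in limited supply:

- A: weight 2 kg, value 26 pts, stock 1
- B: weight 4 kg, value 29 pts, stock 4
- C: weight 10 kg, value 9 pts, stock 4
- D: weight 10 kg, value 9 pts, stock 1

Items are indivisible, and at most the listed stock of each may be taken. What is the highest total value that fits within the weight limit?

169 pts

Best selections within weight 53 and stock limits:
- 1×A + 4×B + 2×C + 1×D: weight 48, value 169
- 1×A + 4×B + 3×C: weight 48, value 169
- 1×A + 4×B + 1×C + 1×D: weight 38, value 160
- 1×A + 4×B + 2×C: weight 38, value 160
Best: 169 pts.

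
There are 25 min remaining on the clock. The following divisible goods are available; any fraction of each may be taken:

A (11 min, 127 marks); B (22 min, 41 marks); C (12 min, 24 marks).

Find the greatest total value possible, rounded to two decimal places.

154.73

Take in order of value per unit:
- A (127/11 per unit): all 11 → value 127, running total 127.00
- C (24/12 per unit): all 12 → value 24, running total 151.00
- B (41/22 per unit): 2 of 22 → value 2×41/22 = 3.7273, running total 154.73
Total 154.73.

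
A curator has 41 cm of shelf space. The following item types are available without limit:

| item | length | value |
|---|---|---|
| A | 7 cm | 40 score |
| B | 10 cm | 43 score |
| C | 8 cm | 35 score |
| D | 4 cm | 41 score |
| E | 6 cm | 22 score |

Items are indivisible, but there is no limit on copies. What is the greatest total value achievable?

Best value-per-unit is D at 41/4, and filling with it alone uses length 10×4=40. No mix of the others beats 10×41 = 410.

410 score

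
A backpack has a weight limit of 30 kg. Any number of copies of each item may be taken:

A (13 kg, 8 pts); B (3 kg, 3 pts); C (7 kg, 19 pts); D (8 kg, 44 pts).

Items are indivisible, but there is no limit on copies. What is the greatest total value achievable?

Best value-per-unit is D at 44/8; filling with it alone gives 3×44 = 132.
Optimal mix: 2×B + 3×D → weight 30, value 138.

138 pts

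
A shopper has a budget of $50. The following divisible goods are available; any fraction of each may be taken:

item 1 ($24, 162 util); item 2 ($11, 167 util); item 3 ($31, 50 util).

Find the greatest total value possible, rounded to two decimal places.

353.19

Take in order of value per unit:
- item 2 (167/11 per unit): all 11 → value 167, running total 167.00
- item 1 (162/24 per unit): all 24 → value 162, running total 329.00
- item 3 (50/31 per unit): 15 of 31 → value 15×50/31 = 24.1935, running total 353.19
Total 353.19.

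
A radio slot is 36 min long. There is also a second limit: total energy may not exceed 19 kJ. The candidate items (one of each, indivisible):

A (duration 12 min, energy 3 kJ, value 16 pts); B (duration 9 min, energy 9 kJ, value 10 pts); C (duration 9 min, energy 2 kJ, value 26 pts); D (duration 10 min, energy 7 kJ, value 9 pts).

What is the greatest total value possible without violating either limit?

Feasible sets respecting both limits:
- A+B+C: duration 30, energy 14, value 52
- A+C+D: duration 31, energy 12, value 51
- B+C+D: duration 28, energy 18, value 45
Best: 52 pts.

52 pts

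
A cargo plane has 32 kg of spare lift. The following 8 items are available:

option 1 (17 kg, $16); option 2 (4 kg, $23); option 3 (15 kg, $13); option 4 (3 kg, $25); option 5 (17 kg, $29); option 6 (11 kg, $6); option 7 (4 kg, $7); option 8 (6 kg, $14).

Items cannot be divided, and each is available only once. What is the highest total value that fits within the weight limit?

$91

Check high-value combinations within 32 kg:
- option 2+option 4+option 5+option 8: weight 4+3+17+6=30, value 23+25+29+14=91
- option 2+option 4+option 5+option 7: weight 4+3+17+4=28, value 23+25+29+7=84
- option 2+option 3+option 4+option 7+option 8: weight 4+15+3+4+6=32, value 23+13+25+7+14=82
Best: $91.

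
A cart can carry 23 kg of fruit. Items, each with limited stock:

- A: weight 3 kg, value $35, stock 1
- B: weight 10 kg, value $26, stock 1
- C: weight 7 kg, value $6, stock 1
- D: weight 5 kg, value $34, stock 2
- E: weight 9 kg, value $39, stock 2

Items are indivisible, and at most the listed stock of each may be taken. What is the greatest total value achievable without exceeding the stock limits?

Top feasible selections:
- 1×A + 2×D + 1×E: weight 22, value 142
- 1×A + 1×B + 2×D: weight 23, value 129
- 1×A + 2×E: weight 21, value 113
Best: $142.

$142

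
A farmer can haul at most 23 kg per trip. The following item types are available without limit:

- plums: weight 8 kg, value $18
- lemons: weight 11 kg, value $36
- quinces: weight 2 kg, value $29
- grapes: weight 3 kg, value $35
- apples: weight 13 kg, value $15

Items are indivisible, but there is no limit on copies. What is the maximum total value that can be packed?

$325

Best value-per-unit is quinces at 29/2; filling with it alone gives 11×29 = 319.
Optimal mix: 10×quinces + 1×grapes → weight 23, value 325.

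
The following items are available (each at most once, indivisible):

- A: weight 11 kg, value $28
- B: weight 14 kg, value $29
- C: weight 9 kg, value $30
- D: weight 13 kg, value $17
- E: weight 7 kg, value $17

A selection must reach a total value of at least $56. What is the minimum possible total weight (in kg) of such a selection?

Subsets with value ≥ 56, sorted by total weight:
- A+C: weight 20, value 58
- B+C: weight 23, value 59
- A+B: weight 25, value 57
Minimum weight: 20 kg.

20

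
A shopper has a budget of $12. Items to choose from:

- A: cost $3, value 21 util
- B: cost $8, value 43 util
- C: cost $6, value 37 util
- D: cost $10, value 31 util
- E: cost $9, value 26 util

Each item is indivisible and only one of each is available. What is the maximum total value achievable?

Check high-value combinations within $12:
- A+B: cost 3+8=11, value 21+43=64
- A+C: cost 3+6=9, value 21+37=58
- A+E: cost 3+9=12, value 21+26=47
- B: cost 8, value 43
Best: 64 util.

64 util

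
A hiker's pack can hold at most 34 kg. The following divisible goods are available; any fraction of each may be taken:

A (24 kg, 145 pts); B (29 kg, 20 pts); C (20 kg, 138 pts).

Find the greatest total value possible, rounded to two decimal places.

Take in order of value per unit:
- C (138/20 per unit): all 20 → value 138, running total 138.00
- A (145/24 per unit): 14 of 24 → value 14×145/24 = 84.5833, running total 222.58
Total 222.58.

222.58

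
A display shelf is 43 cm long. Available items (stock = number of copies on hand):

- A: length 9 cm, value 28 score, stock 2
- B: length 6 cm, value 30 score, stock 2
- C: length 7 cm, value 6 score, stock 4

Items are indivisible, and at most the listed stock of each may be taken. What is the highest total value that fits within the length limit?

Best selections within length 43 and stock limits:
- 2×A + 2×B + 1×C: length 37, value 122
- 2×A + 2×B: length 30, value 116
- 1×A + 2×B + 3×C: length 42, value 106
Best: 122 score.

122 score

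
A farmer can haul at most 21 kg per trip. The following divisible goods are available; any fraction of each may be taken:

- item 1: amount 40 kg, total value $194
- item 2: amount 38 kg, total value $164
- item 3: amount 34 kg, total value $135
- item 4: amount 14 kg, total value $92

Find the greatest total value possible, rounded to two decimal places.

Take in order of value per unit:
- item 4 (92/14 per unit): all 14 → value 92, running total 92.00
- item 1 (194/40 per unit): 7 of 40 → value 7×194/40 = 33.9500, running total 125.95
Total 125.95.

125.95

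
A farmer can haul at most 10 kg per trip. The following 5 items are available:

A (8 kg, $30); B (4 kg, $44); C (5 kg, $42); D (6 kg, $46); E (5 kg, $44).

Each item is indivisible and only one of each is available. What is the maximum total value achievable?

$90

Check high-value combinations within 10 kg:
- B+D: weight 4+6=10, value 44+46=90
- B+E: weight 4+5=9, value 44+44=88
- B+C: weight 4+5=9, value 44+42=86
Best: $90.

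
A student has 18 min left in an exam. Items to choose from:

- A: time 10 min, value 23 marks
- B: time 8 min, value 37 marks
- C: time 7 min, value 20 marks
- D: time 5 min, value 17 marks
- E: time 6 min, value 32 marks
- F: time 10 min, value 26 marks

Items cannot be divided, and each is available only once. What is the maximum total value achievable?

Check high-value combinations within 18 min:
- B+E: time 8+6=14, value 37+32=69
- C+D+E: time 7+5+6=18, value 20+17+32=69
- B+F: time 8+10=18, value 37+26=63
- A+B: time 10+8=18, value 23+37=60
Best: 69 marks.

69 marks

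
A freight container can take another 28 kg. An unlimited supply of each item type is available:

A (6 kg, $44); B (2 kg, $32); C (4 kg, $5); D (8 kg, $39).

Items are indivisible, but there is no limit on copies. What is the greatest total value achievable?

$448

Best value-per-unit is B at 32/2, and filling with it alone uses weight 14×2=28. No mix of the others beats 14×32 = 448.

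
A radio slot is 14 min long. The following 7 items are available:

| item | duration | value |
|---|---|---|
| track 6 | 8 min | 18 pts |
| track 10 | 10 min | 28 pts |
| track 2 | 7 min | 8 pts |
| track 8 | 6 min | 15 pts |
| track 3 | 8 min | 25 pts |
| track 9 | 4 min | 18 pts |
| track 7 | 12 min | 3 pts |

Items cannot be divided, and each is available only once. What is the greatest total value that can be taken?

46 pts

Check high-value combinations within 14 min:
- track 10+track 9: duration 10+4=14, value 28+18=46
- track 3+track 9: duration 8+4=12, value 25+18=43
- track 8+track 3: duration 6+8=14, value 15+25=40
- track 6+track 9: duration 8+4=12, value 18+18=36
Best: 46 pts.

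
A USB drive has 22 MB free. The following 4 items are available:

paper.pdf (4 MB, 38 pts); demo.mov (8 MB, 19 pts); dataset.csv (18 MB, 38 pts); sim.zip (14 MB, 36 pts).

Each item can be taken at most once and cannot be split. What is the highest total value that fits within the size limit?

76 pts

Check high-value combinations within 22 MB:
- paper.pdf+dataset.csv: size 4+18=22, value 38+38=76
- paper.pdf+sim.zip: size 4+14=18, value 38+36=74
- paper.pdf+demo.mov: size 4+8=12, value 38+19=57
Best: 76 pts.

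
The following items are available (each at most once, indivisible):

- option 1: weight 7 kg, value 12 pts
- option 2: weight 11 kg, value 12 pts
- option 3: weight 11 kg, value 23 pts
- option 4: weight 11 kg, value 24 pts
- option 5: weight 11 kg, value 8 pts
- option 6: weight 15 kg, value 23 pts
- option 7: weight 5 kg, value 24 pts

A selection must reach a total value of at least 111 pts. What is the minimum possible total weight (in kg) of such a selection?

Subsets with value ≥ 111, sorted by total weight:
- option 1+option 2+option 3+option 4+option 6+option 7: weight 60, value 118
- option 1+option 3+option 4+option 5+option 6+option 7: weight 60, value 114
Minimum weight: 60 kg.

60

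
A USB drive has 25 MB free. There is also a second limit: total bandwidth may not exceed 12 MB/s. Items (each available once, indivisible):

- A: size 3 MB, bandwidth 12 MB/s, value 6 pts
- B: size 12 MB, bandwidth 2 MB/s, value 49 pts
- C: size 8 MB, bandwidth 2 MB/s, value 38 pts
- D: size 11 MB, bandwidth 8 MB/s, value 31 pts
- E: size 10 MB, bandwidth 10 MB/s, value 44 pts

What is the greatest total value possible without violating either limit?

Feasible sets respecting both limits:
- B+E: size 22, bandwidth 12, value 93
- B+C: size 20, bandwidth 4, value 87
- C+E: size 18, bandwidth 12, value 82
Best: 93 pts.

93 pts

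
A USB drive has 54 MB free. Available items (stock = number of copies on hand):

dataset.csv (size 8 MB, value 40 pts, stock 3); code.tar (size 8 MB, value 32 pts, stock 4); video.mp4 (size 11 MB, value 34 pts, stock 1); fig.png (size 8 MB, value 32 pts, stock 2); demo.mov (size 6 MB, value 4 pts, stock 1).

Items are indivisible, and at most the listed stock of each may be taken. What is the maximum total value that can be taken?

Best selections within size 54 and stock limits:
- 3×dataset.csv + 1×code.tar + 2×fig.png + 1×demo.mov: size 54, value 220
- 3×dataset.csv + 2×code.tar + 1×fig.png + 1×demo.mov: size 54, value 220
Best: 220 pts.

220 pts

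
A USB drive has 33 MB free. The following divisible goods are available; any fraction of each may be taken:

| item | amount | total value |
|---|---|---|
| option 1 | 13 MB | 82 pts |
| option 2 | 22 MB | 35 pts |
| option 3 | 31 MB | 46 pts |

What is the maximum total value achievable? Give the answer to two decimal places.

113.82

Take in order of value per unit:
- option 1 (82/13 per unit): all 13 → value 82, running total 82.00
- option 2 (35/22 per unit): 20 of 22 → value 20×35/22 = 31.8182, running total 113.82
Total 113.82.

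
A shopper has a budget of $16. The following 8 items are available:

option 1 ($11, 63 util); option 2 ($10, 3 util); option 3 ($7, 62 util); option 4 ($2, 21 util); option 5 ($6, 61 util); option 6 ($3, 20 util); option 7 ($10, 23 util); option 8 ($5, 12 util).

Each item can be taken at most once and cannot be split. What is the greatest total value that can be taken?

144 util

This is a 0/1 knapsack; check combinations near the capacity.
- option 3+option 4+option 5: cost 7+2+6=15, value 62+21+61=144
- option 3+option 5+option 6: cost 7+6+3=16, value 62+61+20=143
- option 3+option 5: cost 7+6=13, value 62+61=123
- option 4+option 5+option 6+option 8: cost 2+6+3+5=16, value 21+61+20+12=114
- option 1+option 4+option 6: cost 11+2+3=16, value 63+21+20=104
Best: 144 util.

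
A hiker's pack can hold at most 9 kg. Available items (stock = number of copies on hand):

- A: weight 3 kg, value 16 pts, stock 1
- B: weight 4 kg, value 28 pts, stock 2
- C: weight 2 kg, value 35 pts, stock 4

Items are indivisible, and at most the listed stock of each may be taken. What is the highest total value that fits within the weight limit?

Top feasible selections:
- 4×C: weight 8, value 140
- 1×A + 3×C: weight 9, value 121
- 3×C: weight 6, value 105
- 1×B + 2×C: weight 8, value 98
Best: 140 pts.

140 pts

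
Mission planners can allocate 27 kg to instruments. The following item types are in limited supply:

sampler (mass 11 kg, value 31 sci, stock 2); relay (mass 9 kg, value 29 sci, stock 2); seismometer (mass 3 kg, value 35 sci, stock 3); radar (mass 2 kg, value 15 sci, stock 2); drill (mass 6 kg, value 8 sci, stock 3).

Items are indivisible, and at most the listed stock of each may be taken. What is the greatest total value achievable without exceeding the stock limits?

166 sci

Top feasible selections:
- 1×sampler + 3×seismometer + 2×radar: mass 24, value 166
- 1×relay + 3×seismometer + 2×radar: mass 22, value 164
- 2×relay + 3×seismometer: mass 27, value 163
- 1×relay + 3×seismometer + 1×radar + 1×drill: mass 26, value 157
Best: 166 sci.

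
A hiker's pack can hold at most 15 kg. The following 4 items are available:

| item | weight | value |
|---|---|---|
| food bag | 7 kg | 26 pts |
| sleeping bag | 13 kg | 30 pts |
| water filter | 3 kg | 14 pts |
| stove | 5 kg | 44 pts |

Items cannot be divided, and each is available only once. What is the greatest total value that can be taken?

Check high-value combinations within 15 kg:
- food bag+water filter+stove: weight 7+3+5=15, value 26+14+44=84
- food bag+stove: weight 7+5=12, value 26+44=70
- water filter+stove: weight 3+5=8, value 14+44=58
Best: 84 pts.

84 pts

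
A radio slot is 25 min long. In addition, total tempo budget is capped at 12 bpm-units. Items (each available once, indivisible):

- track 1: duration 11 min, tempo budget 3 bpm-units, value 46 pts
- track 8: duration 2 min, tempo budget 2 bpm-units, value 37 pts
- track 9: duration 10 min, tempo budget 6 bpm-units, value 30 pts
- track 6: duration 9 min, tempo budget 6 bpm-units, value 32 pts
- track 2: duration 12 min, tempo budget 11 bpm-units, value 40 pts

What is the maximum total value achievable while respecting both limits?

115 pts

Feasible sets respecting both limits:
- track 1+track 8+track 6: duration 22, tempo budget 11, value 115
- track 1+track 8+track 9: duration 23, tempo budget 11, value 113
- track 1+track 8: duration 13, tempo budget 5, value 83
Best: 115 pts.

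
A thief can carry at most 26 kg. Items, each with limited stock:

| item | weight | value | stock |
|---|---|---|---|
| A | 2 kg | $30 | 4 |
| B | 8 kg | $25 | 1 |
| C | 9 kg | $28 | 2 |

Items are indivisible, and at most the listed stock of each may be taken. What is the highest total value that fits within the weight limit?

$176

Best selections within weight 26 and stock limits:
- 4×A + 2×C: weight 26, value 176
- 4×A + 1×B + 1×C: weight 25, value 173
- 4×A + 1×C: weight 17, value 148
- 3×A + 2×C: weight 24, value 146
Best: $176.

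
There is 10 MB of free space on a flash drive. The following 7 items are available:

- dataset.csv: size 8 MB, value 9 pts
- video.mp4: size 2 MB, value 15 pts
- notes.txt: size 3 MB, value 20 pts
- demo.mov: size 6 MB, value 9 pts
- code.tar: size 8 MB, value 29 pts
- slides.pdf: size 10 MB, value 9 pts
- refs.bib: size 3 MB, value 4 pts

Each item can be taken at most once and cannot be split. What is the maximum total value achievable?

Check high-value combinations within 10 MB:
- video.mp4+code.tar: size 2+8=10, value 15+29=44
- video.mp4+notes.txt+refs.bib: size 2+3+3=8, value 15+20+4=39
- video.mp4+notes.txt: size 2+3=5, value 15+20=35
- code.tar: size 8, value 29
- notes.txt+demo.mov: size 3+6=9, value 20+9=29
Best: 44 pts.

44 pts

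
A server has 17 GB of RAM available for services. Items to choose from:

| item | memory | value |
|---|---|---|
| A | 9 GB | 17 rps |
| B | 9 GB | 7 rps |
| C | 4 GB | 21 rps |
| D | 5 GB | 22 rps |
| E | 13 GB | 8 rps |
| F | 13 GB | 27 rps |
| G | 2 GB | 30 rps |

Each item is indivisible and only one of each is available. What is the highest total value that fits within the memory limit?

Check high-value combinations within 17 GB:
- C+D+G: memory 4+5+2=11, value 21+22+30=73
- A+D+G: memory 9+5+2=16, value 17+22+30=69
- A+C+G: memory 9+4+2=15, value 17+21+30=68
- B+D+G: memory 9+5+2=16, value 7+22+30=59
- B+C+G: memory 9+4+2=15, value 7+21+30=58
Best: 73 rps.

73 rps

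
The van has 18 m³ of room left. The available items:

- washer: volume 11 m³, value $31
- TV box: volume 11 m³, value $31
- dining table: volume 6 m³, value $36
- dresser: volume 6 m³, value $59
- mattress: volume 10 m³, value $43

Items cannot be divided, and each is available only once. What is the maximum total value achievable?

Check high-value combinations within 18 m³:
- dresser+mattress: volume 6+10=16, value 59+43=102
- dining table+dresser: volume 6+6=12, value 36+59=95
- washer+dresser: volume 11+6=17, value 31+59=90
- TV box+dresser: volume 11+6=17, value 31+59=90
- dining table+mattress: volume 6+10=16, value 36+43=79
Best: $102.

$102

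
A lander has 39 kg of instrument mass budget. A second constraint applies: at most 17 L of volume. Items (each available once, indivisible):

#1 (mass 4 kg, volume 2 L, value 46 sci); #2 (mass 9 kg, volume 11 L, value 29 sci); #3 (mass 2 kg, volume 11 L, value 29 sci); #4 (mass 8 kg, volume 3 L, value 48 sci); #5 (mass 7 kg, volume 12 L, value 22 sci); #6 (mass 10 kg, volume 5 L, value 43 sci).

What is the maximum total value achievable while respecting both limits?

137 sci

Feasible sets respecting both limits:
- #1+#4+#6: mass 22, volume 10, value 137
- #1+#2+#4: mass 21, volume 16, value 123
- #1+#3+#4: mass 14, volume 16, value 123
- #1+#4+#5: mass 19, volume 17, value 116
Best: 137 sci.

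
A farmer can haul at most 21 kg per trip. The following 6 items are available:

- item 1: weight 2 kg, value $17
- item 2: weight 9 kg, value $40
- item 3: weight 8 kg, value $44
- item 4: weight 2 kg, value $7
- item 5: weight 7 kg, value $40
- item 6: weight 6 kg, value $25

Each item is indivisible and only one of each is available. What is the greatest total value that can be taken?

$109

Check high-value combinations within 21 kg:
- item 3+item 5+item 6: weight 8+7+6=21, value 44+40+25=109
- item 1+item 3+item 4+item 5: weight 2+8+2+7=19, value 17+44+7+40=108
- item 1+item 2+item 3+item 4: weight 2+9+8+2=21, value 17+40+44+7=108
Best: $109.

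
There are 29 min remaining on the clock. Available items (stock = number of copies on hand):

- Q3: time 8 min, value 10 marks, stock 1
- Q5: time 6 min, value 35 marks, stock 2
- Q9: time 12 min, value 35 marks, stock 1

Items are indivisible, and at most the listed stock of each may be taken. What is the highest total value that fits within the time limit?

Top feasible selections:
- 2×Q5 + 1×Q9: time 24, value 105
- 1×Q3 + 2×Q5: time 20, value 80
- 1×Q3 + 1×Q5 + 1×Q9: time 26, value 80
Best: 105 marks.

105 marks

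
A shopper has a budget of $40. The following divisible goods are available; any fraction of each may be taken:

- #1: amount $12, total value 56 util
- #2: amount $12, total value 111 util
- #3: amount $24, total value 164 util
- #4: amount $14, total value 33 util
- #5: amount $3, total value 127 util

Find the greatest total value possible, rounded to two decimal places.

Take in order of value per unit:
- #5 (127/3 per unit): all 3 → value 127, running total 127.00
- #2 (111/12 per unit): all 12 → value 111, running total 238.00
- #3 (164/24 per unit): all 24 → value 164, running total 402.00
- #1 (56/12 per unit): 1 of 12 → value 1×56/12 = 4.6667, running total 406.67
Total 406.67.

406.67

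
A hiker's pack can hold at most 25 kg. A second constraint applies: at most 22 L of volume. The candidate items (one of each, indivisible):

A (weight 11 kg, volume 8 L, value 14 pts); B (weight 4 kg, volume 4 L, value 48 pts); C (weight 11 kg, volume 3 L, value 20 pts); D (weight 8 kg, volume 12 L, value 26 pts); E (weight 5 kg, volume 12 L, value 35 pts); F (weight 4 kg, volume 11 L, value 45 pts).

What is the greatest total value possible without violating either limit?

Feasible sets respecting both limits:
- B+C+F: weight 19, volume 18, value 113
- B+C+E: weight 20, volume 19, value 103
- B+C+D: weight 23, volume 19, value 94
- B+F: weight 8, volume 15, value 93
Best: 113 pts.

113 pts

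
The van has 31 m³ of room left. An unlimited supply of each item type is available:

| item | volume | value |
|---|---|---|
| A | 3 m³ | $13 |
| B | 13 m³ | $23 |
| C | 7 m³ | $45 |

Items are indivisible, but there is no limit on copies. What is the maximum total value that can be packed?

$193

Best value-per-unit is C at 45/7; filling with it alone gives 4×45 = 180.
Optimal mix: 1×A + 4×C → volume 31, value 193.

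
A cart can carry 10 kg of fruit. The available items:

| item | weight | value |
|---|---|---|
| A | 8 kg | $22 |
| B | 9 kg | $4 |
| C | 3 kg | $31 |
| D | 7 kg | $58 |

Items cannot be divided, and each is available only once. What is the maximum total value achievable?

Check high-value combinations within 10 kg:
- C+D: weight 3+7=10, value 31+58=89
- D: weight 7, value 58
- C: weight 3, value 31
- A: weight 8, value 22
Best: $89.

$89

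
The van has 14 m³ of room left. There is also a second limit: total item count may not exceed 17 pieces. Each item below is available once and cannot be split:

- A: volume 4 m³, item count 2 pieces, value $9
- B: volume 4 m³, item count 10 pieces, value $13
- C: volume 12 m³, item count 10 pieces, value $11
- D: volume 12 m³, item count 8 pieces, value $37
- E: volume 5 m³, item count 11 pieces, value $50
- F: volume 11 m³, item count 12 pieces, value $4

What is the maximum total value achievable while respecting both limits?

$59

Feasible sets respecting both limits:
- A+E: volume 9, item count 13, value 59
- E: volume 5, item count 11, value 50
- D: volume 12, item count 8, value 37
- A+B: volume 8, item count 12, value 22
Best: $59.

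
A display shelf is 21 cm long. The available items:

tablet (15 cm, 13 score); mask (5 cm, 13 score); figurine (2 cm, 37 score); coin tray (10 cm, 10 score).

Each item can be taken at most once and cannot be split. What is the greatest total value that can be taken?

60 score

Check high-value combinations within 21 cm:
- mask+figurine+coin tray: length 5+2+10=17, value 13+37+10=60
- mask+figurine: length 5+2=7, value 13+37=50
- tablet+figurine: length 15+2=17, value 13+37=50
Best: 60 score.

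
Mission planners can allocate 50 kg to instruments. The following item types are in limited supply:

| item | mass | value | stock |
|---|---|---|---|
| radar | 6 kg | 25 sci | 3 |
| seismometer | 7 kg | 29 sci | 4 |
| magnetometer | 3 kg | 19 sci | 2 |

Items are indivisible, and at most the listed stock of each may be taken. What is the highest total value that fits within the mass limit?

210 sci

Top feasible selections:
- 3×radar + 4×seismometer + 1×magnetometer: mass 49, value 210
- 2×radar + 4×seismometer + 2×magnetometer: mass 46, value 204
- 3×radar + 3×seismometer + 2×magnetometer: mass 45, value 200
- 3×radar + 4×seismometer: mass 46, value 191
Best: 210 sci.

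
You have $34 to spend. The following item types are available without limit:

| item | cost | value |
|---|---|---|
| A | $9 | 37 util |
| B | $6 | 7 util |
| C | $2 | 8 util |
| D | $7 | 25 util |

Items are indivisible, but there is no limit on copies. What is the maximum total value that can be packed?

Best value-per-unit is A at 37/9; filling with it alone gives 3×37 = 111.
Optimal mix: 2×A + 8×C → cost 34, value 138.

138 util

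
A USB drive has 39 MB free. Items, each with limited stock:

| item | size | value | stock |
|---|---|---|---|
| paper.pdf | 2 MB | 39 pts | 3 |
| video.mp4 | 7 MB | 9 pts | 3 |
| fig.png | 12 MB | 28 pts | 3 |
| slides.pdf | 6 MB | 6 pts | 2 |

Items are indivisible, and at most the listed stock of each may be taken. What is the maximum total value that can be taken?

182 pts

Best selections within size 39 and stock limits:
- 3×paper.pdf + 1×video.mp4 + 2×fig.png: size 37, value 182
- 3×paper.pdf + 2×fig.png + 1×slides.pdf: size 36, value 179
- 3×paper.pdf + 2×fig.png: size 30, value 173
Best: 182 pts.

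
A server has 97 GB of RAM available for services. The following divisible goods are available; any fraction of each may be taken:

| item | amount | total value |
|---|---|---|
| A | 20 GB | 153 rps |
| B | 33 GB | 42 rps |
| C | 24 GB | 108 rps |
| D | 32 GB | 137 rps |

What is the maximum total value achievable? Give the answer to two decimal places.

424.73

Take in order of value per unit:
- A (153/20 per unit): all 20 → value 153, running total 153.00
- C (108/24 per unit): all 24 → value 108, running total 261.00
- D (137/32 per unit): all 32 → value 137, running total 398.00
- B (42/33 per unit): 21 of 33 → value 21×42/33 = 26.7273, running total 424.73
Total 424.73.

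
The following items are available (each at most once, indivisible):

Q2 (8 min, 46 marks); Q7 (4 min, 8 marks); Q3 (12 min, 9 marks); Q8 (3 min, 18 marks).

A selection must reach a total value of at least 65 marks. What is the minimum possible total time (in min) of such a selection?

Subsets with value ≥ 65, sorted by total time:
- Q2+Q7+Q8: time 15, value 72
- Q2+Q3+Q8: time 23, value 73
Minimum time: 15 min.

15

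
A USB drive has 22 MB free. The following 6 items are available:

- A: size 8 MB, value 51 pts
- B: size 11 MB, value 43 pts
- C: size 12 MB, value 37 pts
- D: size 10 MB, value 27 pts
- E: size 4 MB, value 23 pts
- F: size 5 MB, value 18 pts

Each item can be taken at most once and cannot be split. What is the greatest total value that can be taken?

101 pts

Check high-value combinations within 22 MB:
- A+D+E: size 8+10+4=22, value 51+27+23=101
- A+B: size 8+11=19, value 51+43=94
- A+E+F: size 8+4+5=17, value 51+23+18=92
- A+C: size 8+12=20, value 51+37=88
- B+E+F: size 11+4+5=20, value 43+23+18=84
Best: 101 pts.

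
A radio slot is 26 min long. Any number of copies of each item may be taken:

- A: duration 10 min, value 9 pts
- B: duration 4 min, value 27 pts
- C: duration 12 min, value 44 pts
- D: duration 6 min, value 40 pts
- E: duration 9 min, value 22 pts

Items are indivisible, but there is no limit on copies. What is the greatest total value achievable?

175 pts

Best value-per-unit is B at 27/4; filling with it alone gives 6×27 = 162.
Optimal mix: 5×B + 1×D → duration 26, value 175.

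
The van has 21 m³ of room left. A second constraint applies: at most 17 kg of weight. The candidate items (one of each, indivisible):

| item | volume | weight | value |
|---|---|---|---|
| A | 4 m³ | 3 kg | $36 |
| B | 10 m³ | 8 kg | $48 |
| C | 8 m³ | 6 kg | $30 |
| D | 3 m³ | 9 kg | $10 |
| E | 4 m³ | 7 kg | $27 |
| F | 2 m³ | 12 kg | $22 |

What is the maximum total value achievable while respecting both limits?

$93

Feasible sets respecting both limits:
- A+C+E: volume 16, weight 16, value 93
- A+B: volume 14, weight 11, value 84
- B+C: volume 18, weight 14, value 78
- B+E: volume 14, weight 15, value 75
Best: $93.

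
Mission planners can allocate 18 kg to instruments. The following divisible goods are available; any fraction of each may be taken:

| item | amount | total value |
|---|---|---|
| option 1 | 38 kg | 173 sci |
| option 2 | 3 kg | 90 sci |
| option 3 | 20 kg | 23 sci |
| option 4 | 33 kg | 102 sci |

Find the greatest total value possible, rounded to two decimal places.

Take in order of value per unit:
- option 2 (90/3 per unit): all 3 → value 90, running total 90.00
- option 1 (173/38 per unit): 15 of 38 → value 15×173/38 = 68.2895, running total 158.29
Total 158.29.

158.29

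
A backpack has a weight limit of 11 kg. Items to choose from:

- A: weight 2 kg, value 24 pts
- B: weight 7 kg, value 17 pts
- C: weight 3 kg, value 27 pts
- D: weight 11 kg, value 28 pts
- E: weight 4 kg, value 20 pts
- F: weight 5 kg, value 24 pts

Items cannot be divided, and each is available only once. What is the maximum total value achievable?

Check high-value combinations within 11 kg:
- A+C+F: weight 2+3+5=10, value 24+27+24=75
- A+C+E: weight 2+3+4=9, value 24+27+20=71
- A+E+F: weight 2+4+5=11, value 24+20+24=68
Best: 75 pts.

75 pts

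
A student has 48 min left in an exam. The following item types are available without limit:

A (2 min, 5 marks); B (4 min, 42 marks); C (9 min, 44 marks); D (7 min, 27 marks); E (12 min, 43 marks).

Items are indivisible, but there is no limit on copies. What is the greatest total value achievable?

504 marks

Best value-per-unit is B at 42/4, and filling with it alone uses time 12×4=48. No mix of the others beats 12×42 = 504.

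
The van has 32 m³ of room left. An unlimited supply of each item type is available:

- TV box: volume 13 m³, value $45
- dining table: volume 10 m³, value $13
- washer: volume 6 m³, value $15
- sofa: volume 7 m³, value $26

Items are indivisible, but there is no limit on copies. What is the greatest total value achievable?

$105

Best value-per-unit is sofa at 26/7; filling with it alone gives 4×26 = 104.
Optimal mix: 2×TV box + 1×washer → volume 32, value 105.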